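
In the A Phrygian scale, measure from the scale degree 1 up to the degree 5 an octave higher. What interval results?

perfect 12th

A phrygian: A B♭ C D E F G.
The scale degree 1 is A and the 5th scale degree (up an octave) is E.
From A to E is 19 semitones, exactly the perfect twelfth.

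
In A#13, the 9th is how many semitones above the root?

14

A#13 (A# dominant thirteenth): A#–C##–E#–G#–B#–F##.
A# to B# is a major ninth: 14 semitones.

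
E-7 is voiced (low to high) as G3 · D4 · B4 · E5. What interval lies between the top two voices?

Those voices are B4 and E5.
B up to E spans 4 letter names and 5 semitones — a perfect fourth.

perfect fourth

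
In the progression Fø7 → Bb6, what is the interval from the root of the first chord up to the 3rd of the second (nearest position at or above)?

major sixth

Fø7 has F as its root, and Bb6 has D as its 3rd.
Counting 6 letters and 9 half steps from F gives a major sixth.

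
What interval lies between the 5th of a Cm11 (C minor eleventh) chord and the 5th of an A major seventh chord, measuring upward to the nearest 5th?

major sixth

The 5th of Cm11 (C minor eleventh) is G; the 5th of A major seventh is E.
From G to E is 9 semitones, exactly the major sixth.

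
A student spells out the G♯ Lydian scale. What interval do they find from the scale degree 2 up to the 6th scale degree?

The scale runs G♯ A♯ B♯ C𝄪 D♯ E♯ F𝄪.
So we need the interval from A♯ up to E♯.
Counting 5 letters and 7 half steps from A♯ gives a perfect fifth.

perfect 5th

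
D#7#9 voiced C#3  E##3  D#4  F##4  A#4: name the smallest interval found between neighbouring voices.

Adjacent intervals: C#3→E##3 = augmented third; E##3→D#4 = diminished seventh; D#4→F##4 = major third; F##4→A#4 = minor third.
The smallest is F##4 to A#4, a minor third (3 semitones).

minor 3rd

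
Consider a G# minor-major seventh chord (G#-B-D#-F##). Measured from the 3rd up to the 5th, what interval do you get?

major third

The 3rd is B and the 5th is D#.
From B to D# is 4 semitones, exactly the major third.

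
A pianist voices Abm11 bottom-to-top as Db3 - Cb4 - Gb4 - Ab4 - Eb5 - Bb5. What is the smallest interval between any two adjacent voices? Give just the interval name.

Adjacent intervals: Db3→Cb4 = minor seventh; Cb4→Gb4 = perfect fifth; Gb4→Ab4 = major second; Ab4→Eb5 = perfect fifth; Eb5→Bb5 = perfect fifth.
The smallest is Gb4 to Ab4, a major second (2 semitones).

major second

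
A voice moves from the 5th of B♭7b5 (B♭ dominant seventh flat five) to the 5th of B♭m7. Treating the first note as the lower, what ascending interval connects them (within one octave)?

augmented unison

B♭7b5 (B♭ dominant seventh flat five) has F♭ as its 5th, and B♭m7 has F as its 5th.
From F♭ to F: 1 semitone over a unison = augmented.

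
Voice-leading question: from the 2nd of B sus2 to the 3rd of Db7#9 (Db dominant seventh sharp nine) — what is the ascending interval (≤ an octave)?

diminished 4th

B sus2 has C# as its 2nd, and Db7#9 (Db dominant seventh sharp nine) has F as its 3rd.
4 letter names make it a fourth; at 4 semitones (a half step narrower than perfect) the quality is diminished.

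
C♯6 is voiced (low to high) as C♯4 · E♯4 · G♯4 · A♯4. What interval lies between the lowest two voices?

Those voices are C♯4 and E♯4.
Counting 3 letters and 4 half steps from C♯ gives a major third.

major third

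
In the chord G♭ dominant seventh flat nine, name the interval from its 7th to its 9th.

The chord tones of G♭7b9 are G♭, B♭, D♭, F♭, A𝄫.
The 7th is F♭ and the 9th is A𝄫.
F♭ up to A𝄫 is 3 semitones, a half step narrower than a major third, so the interval is minor.

minor third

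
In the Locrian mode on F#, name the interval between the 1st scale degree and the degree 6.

minor sixth

F# locrian: F# G A B C D E.
1st scale degree = F#; degree 6 = D.
F# up to D is 8 semitones, a half step narrower than a major sixth, so the interval is minor.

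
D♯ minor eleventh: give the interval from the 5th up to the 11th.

Spelling the chord: D♯, F♯, A♯, C♯, E♯, G♯.
So we need the interval from A♯ up to G♯.
From A♯ to G♯: 10 semitones over a seventh = minor.

minor 7th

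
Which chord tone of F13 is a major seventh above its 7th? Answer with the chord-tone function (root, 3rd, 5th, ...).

F13: F, A, C, Eb, G, D.
The 7th is Eb. A major seventh above Eb is D.
D is the chord's 13th.

13th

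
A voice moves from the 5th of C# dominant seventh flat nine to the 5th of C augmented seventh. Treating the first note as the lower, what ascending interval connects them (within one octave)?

C# dominant seventh flat nine has G# as its 5th, and C augmented seventh has G# as its 5th.
From G# to G# is 0 semitones, exactly the perfect unison.

P1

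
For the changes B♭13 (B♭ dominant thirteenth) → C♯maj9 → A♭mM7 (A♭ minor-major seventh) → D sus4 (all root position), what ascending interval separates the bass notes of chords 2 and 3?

The roots are C♯ and A♭.
6 letter names make it a sixth; at 7 semitones (a whole step narrower than major) the quality is diminished.

d6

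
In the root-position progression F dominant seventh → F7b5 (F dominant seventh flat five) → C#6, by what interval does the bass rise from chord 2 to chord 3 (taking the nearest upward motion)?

The roots are F and C#.
5 letter names make it a fifth; at 8 semitones (a half step wider than perfect) the quality is augmented.

augmented 5th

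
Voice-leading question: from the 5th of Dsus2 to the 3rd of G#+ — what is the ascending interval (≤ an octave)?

Dsus2 has A as its 5th, and G#+ has B# as its 3rd.
A up to B# is 3 semitones, a half step wider than a major second, so the interval is augmented.

augmented second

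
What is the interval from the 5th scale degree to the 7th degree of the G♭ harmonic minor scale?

major 3rd

G♭ harmonic minor: G♭ A♭ B𝄫 C♭ D♭ E𝄫 F.
The 5th scale degree is D♭ and the 7th scale degree is F.
Counting 3 letters and 4 half steps from D♭ gives a major third.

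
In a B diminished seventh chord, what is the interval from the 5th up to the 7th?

minor third

B°7 is spelled B D F A♭.
The 5th is F and the 7th is A♭.
From F to A♭: 3 semitones over a third = minor.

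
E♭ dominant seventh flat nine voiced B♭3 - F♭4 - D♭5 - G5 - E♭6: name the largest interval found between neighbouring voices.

Adjacent intervals: B♭3→F♭4 = diminished fifth; F♭4→D♭5 = major sixth; D♭5→G5 = augmented fourth; G5→E♭6 = minor sixth.
The largest is F♭4 to D♭5, a major sixth (9 semitones).

major sixth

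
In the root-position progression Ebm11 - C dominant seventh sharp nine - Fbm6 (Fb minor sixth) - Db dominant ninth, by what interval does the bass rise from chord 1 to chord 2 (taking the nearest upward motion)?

The roots are Eb and C.
Counting 6 letters and 9 half steps from Eb gives a major sixth.

major 6th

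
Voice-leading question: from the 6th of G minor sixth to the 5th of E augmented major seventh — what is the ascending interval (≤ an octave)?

augmented fifth

The 6th of G minor sixth is E; the 5th of E augmented major seventh is B♯.
E up to B♯ is 8 semitones, a half step wider than a perfect fifth, so the interval is augmented.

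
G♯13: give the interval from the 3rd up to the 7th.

diminished fifth

G♯13: G♯-B♯-D♯-F♯-A♯-E♯.
The 3rd is B♯ and the 7th is F♯.
5 letter names make it a fifth; at 6 semitones (a half step narrower than perfect) the quality is diminished.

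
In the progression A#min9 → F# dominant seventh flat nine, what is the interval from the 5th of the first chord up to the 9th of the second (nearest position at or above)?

The 5th of A#min9 is E#; the 9th of F# dominant seventh flat nine is G.
3 letter names make it a third; at 2 semitones (a whole step narrower than major) the quality is diminished.

diminished third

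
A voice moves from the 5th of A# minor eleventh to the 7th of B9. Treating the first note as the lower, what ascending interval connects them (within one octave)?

A# minor eleventh has E# as its 5th, and B9 has A as its 7th.
4 letter names make it a fourth; at 4 semitones (a half step narrower than perfect) the quality is diminished.

diminished fourth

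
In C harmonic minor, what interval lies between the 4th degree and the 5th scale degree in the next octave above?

Spelling C harmonic minor: C D Eb F G Ab B.
The 4th degree is F and the 5th degree (up an octave) is G.
From F to G is 14 semitones, exactly the major ninth.

major ninth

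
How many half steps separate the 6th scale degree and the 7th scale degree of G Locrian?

The scale is G Ab Bb C Db Eb F.
Eb up to F is a major second — 2 semitones.

2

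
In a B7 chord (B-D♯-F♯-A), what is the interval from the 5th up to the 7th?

minor 3rd

The 5th is F♯ and the 7th is A.
3 letter names make it a third; at 3 semitones (a half step narrower than major) the quality is minor.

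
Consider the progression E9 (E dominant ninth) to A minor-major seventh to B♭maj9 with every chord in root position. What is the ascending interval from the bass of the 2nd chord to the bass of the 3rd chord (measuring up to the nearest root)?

The roots are A and B♭.
2 letter names make it a second; at 1 semitone (a half step narrower than major) the quality is minor.

minor second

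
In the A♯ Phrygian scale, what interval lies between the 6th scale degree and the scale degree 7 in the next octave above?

major ninth

Spelling the A♯ Phrygian scale: A♯ B C♯ D♯ E♯ F♯ G♯.
So we need the interval from F♯ up to G♯.
From F♯ to G♯ is 14 semitones, exactly the major ninth.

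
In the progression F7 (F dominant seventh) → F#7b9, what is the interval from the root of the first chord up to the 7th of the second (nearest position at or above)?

major 7th

F7 (F dominant seventh) has F as its root, and F#7b9 has E as its 7th.
From F to E is 11 semitones, exactly the major seventh.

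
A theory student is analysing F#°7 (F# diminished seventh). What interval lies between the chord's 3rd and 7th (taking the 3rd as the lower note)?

F#dim7 is spelled F#–A–C–Eb.
3rd = A; 7th = Eb.
5 letter names make it a fifth; at 6 semitones (a half step narrower than perfect) the quality is diminished.

d5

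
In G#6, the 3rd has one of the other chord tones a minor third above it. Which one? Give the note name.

G#6: G# B# D# E#.
The 3rd is B#. A minor third above B# is D#.
D# is the chord's 5th.

D#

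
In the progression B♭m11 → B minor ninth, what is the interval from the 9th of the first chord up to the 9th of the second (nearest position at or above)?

The 9th of B♭m11 is C; the 9th of B minor ninth is C♯.
From C to C♯: 1 semitone over a unison = augmented.

A1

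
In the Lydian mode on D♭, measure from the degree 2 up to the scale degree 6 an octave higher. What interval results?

P12

Spelling the Lydian mode on D♭: D♭ E♭ F G A♭ B♭ C.
The degree 2 is E♭ and the scale degree 6 (up an octave) is B♭.
From E♭ to B♭ is 19 semitones, exactly the perfect twelfth.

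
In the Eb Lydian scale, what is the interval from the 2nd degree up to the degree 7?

Eb lydian: Eb F G A Bb C D.
So we need the interval from F up to D.
From F to D is 9 semitones, exactly the major sixth.

M6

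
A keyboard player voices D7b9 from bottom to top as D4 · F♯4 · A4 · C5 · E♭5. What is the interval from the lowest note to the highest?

The outer voices are D4 and E♭5.
9 letter names make it a ninth; at 13 semitones (a half step narrower than major) the quality is minor.

minor 9th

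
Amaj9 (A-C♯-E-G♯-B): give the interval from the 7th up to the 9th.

minor third

7th = G♯; 9th = B.
3 letter names make it a third; at 3 semitones (a half step narrower than major) the quality is minor.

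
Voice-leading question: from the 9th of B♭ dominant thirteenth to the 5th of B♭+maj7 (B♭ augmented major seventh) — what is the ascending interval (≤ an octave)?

augmented fourth

B♭ dominant thirteenth has C as its 9th, and B♭+maj7 (B♭ augmented major seventh) has F♯ as its 5th.
C up to F♯ is 6 semitones, a half step wider than a perfect fourth, so the interval is augmented.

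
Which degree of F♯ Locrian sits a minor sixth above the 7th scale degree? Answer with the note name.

C

The scale is F♯ G A B C D E.
The 7th scale degree is E; a minor sixth above that is C — scale degree 5.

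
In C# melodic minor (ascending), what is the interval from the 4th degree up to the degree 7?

A4

C# melodic minor: C# D# E F# G# A# B#.
4th degree = F#; degree 7 = B#.
4 letter names make it a fourth; at 6 semitones (a half step wider than perfect) the quality is augmented.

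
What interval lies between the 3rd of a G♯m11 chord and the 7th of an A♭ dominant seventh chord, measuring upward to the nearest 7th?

G♯m11 has B as its 3rd, and A♭ dominant seventh has G♭ as its 7th.
From B to G♭: 7 semitones over a sixth = diminished.

diminished 6th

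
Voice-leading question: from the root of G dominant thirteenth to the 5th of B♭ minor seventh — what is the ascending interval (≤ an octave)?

The root of G dominant thirteenth is G; the 5th of B♭ minor seventh is F.
7 letter names make it a seventh; at 10 semitones (a half step narrower than major) the quality is minor.

minor seventh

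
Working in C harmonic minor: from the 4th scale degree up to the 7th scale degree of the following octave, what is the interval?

augmented eleventh

The scale runs C D E♭ F G A♭ B.
So we need the interval from F up to B.
11 letter names make it an eleventh; at 18 semitones (a half step wider than perfect) the quality is augmented.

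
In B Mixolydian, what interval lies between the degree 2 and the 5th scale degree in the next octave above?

B mixolydian: B C# D# E F# G# A.
So we need the interval from C# up to F#.
From C# to F# is 17 semitones, exactly the perfect eleventh.

perfect eleventh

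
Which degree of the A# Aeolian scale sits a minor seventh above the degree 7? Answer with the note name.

F#

The scale is A# B# C# D# E# F# G#.
The degree 7 is G#; a minor seventh above that is F# — scale degree 6.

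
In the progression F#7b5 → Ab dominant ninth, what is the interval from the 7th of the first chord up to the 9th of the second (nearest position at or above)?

diminished fifth

F#7b5 has E as its 7th, and Ab dominant ninth has Bb as its 9th.
E up to Bb is 6 semitones, a half step narrower than a perfect fifth, so the interval is diminished.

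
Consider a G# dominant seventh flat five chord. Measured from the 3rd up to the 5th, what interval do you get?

The chord tones of G#7b5 are G#, B#, D, F#.
3rd = B#; 5th = D.
From B# to D: 2 semitones over a third = diminished.

diminished third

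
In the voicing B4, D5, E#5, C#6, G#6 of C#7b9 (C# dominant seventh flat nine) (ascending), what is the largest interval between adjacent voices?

minor sixth

Adjacent intervals: B4→D5 = minor third; D5→E#5 = augmented second; E#5→C#6 = minor sixth; C#6→G#6 = perfect fifth.
The largest is E#5 to C#6, a minor sixth (8 semitones).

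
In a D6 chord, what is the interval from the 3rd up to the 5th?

minor third

D6 (D major sixth): D-F#-A-B.
So we need the interval from F# up to A.
F# up to A is 3 semitones, a half step narrower than a major third, so the interval is minor.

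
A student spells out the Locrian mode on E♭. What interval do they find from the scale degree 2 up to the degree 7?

Spelling the Locrian mode on E♭: E♭ F♭ G♭ A♭ B𝄫 C♭ D♭.
The scale degree 2 is F♭ and the scale degree 7 is D♭.
From F♭ to D♭ is 9 semitones, exactly the major sixth.

major sixth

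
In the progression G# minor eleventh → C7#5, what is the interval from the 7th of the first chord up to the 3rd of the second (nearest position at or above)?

m7

G# minor eleventh has F# as its 7th, and C7#5 has E as its 3rd.
F# up to E is 10 semitones, a half step narrower than a major seventh, so the interval is minor.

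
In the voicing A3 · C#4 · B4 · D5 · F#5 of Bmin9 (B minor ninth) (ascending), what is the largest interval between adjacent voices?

Adjacent intervals: A3→C#4 = major third; C#4→B4 = minor seventh; B4→D5 = minor third; D5→F#5 = major third.
The largest is C#4 to B4, a minor seventh (10 semitones).

minor seventh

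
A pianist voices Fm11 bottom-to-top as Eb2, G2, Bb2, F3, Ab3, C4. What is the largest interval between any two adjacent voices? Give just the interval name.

perfect fifth

Adjacent intervals: Eb2→G2 = major third; G2→Bb2 = minor third; Bb2→F3 = perfect fifth; F3→Ab3 = minor third; Ab3→C4 = major third.
The largest is Bb2 to F3, a perfect fifth (7 semitones).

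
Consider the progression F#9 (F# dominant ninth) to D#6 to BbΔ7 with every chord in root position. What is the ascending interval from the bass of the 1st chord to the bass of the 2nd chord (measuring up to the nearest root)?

major sixth

The roots are F# and D#.
Counting 6 letters and 9 half steps from F# gives a major sixth.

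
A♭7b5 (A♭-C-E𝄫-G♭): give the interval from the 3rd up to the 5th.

d3

3rd = C; 5th = E𝄫.
From C to E𝄫: 2 semitones over a third = diminished.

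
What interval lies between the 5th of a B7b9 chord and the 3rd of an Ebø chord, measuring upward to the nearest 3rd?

d2

The 5th of B7b9 is F#; the 3rd of Ebø is Gb.
From F# to Gb: 0 semitones over a second = diminished.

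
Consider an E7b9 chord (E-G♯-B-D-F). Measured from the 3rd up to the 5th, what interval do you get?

m3

The 3rd is G♯ and the 5th is B.
G♯ up to B is 3 semitones, a half step narrower than a major third, so the interval is minor.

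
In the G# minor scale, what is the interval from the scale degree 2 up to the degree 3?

G# natural minor: G# A# B C# D# E F#.
The scale degree 2 is A# and the scale degree 3 is B.
From A# to B: 1 semitone over a second = minor.

minor second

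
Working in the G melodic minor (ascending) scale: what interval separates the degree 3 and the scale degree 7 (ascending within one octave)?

Spelling the G melodic minor (ascending) scale: G A Bb C D E F#.
Degree 3 = Bb; 7th scale degree = F#.
5 letter names make it a fifth; at 8 semitones (a half step wider than perfect) the quality is augmented.

A5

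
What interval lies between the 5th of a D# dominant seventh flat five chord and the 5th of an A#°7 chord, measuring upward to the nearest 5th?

D# dominant seventh flat five has A as its 5th, and A#°7 has E as its 5th.
Counting 5 letters and 7 half steps from A gives a perfect fifth.

perfect fifth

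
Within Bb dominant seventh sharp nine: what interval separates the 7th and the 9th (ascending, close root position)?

augmented 3rd

The chord tones of Bb7#9 are Bb, D, F, Ab, C#.
So we need the interval from Ab up to C#.
From Ab to C#: 5 semitones over a third = augmented.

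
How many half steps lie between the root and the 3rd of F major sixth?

F6: F–A–C–D.
F to A is a major third: 4 semitones.

4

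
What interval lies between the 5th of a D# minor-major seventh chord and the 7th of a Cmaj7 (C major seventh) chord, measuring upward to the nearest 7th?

minor second

The 5th of D# minor-major seventh is A#; the 7th of Cmaj7 (C major seventh) is B.
A# up to B is 1 semitone, a half step narrower than a major second, so the interval is minor.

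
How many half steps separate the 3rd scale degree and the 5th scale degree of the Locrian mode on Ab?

The scale is Ab Bbb Cb Db Ebb Fb Gb.
Cb up to Ebb is a minor third — 3 semitones.

3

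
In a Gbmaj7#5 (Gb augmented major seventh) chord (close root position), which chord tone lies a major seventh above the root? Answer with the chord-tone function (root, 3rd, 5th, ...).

7th

The chord tones of Gb augmented major seventh are Gb-Bb-D-F.
The root is Gb. A major seventh above Gb is F.
F is the chord's 7th.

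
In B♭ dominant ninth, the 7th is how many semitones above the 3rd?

6

The chord tones of B♭9 (B♭ dominant ninth) are B♭ D F A♭ C.
D to A♭ is a diminished fifth: 6 semitones.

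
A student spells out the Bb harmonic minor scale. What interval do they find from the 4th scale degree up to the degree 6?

The scale runs Bb C Db Eb F Gb A.
4th scale degree = Eb; 6th degree = Gb.
From Eb to Gb: 3 semitones over a third = minor.

m3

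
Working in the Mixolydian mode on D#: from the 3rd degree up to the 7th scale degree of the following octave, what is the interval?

The scale runs D# E# F## G# A# B# C#.
3rd degree = F##; 7th degree (up an octave) = C#.
12 letter names make it a twelfth; at 18 semitones (a half step narrower than perfect) the quality is diminished.

diminished 12th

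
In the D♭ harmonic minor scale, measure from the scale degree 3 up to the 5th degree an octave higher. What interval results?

major tenth

D♭ harmonic minor: D♭ E♭ F♭ G♭ A♭ B𝄫 C.
Scale degree 3 = F♭; scale degree 5 (up an octave) = A♭.
From F♭ to A♭ is 16 semitones, exactly the major tenth.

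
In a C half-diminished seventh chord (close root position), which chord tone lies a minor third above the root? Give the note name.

Spelling the chord: C-Eb-Gb-Bb.
The root is C. A minor third above C is Eb.
Eb is the chord's 3rd.

Eb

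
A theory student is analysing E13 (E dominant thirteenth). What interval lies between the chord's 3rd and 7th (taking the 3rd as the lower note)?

d5

E13 is spelled E-G#-B-D-F#-C#.
So we need the interval from G# up to D.
5 letter names make it a fifth; at 6 semitones (a half step narrower than perfect) the quality is diminished.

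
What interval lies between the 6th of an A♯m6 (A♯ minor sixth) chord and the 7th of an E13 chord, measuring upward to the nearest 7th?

diminished sixth

The 6th of A♯m6 (A♯ minor sixth) is F𝄪; the 7th of E13 is D.
6 letter names make it a sixth; at 7 semitones (a whole step narrower than major) the quality is diminished.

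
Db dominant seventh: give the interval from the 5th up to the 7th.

Db dominant seventh: Db-F-Ab-Cb.
5th = Ab; 7th = Cb.
3 letter names make it a third; at 3 semitones (a half step narrower than major) the quality is minor.

minor third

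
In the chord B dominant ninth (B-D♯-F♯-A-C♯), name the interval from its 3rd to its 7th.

That puts D♯ below A.
D♯ up to A is 6 semitones, a half step narrower than a perfect fifth, so the interval is diminished.

diminished fifth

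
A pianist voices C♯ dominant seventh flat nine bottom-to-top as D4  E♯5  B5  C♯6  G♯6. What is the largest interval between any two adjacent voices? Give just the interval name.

Adjacent intervals: D4→E♯5 = augmented ninth; E♯5→B5 = diminished fifth; B5→C♯6 = major second; C♯6→G♯6 = perfect fifth.
The largest is D4 to E♯5, an augmented ninth (15 semitones).

augmented ninth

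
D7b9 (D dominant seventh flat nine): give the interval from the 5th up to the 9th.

diminished 5th

D7b9: D-F#-A-C-Eb.
5th = A; 9th = Eb.
5 letter names make it a fifth; at 6 semitones (a half step narrower than perfect) the quality is diminished.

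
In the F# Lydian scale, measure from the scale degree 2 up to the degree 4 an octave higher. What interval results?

The scale runs F# G# A# B# C# D# E#.
So we need the interval from G# up to B#.
G# up to B# spans 10 letter names and 16 semitones — a major tenth.

major tenth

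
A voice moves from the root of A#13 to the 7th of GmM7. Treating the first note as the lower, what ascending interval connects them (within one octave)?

m6

A#13 has A# as its root, and GmM7 has F# as its 7th.
A# up to F# is 8 semitones, a half step narrower than a major sixth, so the interval is minor.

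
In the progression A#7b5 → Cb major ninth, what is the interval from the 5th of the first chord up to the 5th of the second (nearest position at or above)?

diminished third

The 5th of A#7b5 is E; the 5th of Cb major ninth is Gb.
From E to Gb: 2 semitones over a third = diminished.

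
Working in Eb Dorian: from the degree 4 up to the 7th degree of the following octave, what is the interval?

perfect eleventh

The scale runs Eb F Gb Ab Bb C Db.
The degree 4 is Ab and the 7th degree (up an octave) is Db.
Ab up to Db spans 11 letter names and 17 semitones — a perfect eleventh.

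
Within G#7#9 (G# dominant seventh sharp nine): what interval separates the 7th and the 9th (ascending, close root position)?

G#7#9 (G# dominant seventh sharp nine): G#–B#–D#–F#–A##.
So we need the interval from F# up to A##.
3 letter names make it a third; at 5 semitones (a half step wider than major) the quality is augmented.

augmented third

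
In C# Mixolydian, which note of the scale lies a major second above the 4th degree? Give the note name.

G#

The scale is C# D# E# F# G# A# B.
The 4th degree is F#; a major second above that is G# — scale degree 5.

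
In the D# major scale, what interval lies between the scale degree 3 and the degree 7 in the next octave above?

P12

The scale runs D# E# F## G# A# B# C##.
Scale degree 3 = F##; scale degree 7 (up an octave) = C##.
Counting 12 letters and 19 half steps from F## gives a perfect twelfth.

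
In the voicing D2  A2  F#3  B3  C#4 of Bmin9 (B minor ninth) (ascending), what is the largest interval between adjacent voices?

Adjacent intervals: D2→A2 = perfect fifth; A2→F#3 = major sixth; F#3→B3 = perfect fourth; B3→C#4 = major second.
The largest is A2 to F#3, a major sixth (9 semitones).

major sixth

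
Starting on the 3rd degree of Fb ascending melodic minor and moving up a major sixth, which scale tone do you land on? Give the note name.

The scale is Fb Gb Abb Bbb Cb Db Eb.
The 3rd degree is Abb; a major sixth above that is Fb — scale degree 1.

Fb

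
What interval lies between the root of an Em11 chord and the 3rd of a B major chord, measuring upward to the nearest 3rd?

major 7th

The root of Em11 is E; the 3rd of B major is D#.
From E to D# is 11 semitones, exactly the major seventh.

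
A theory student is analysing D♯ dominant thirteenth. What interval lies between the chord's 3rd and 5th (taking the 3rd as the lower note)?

minor third

D♯ dominant thirteenth: D♯-F𝄪-A♯-C♯-E♯-B♯.
So we need the interval from F𝄪 up to A♯.
F𝄪 up to A♯ is 3 semitones, a half step narrower than a major third, so the interval is minor.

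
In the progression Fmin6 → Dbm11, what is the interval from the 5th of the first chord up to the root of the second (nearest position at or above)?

Fmin6 has C as its 5th, and Dbm11 has Db as its root.
From C to Db: 1 semitone over a second = minor.

minor 2nd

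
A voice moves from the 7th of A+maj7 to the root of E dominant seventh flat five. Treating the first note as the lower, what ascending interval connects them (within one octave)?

The 7th of A+maj7 is G#; the root of E dominant seventh flat five is E.
G# up to E is 8 semitones, a half step narrower than a major sixth, so the interval is minor.

minor sixth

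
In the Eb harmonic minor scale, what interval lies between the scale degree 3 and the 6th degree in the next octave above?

perfect 11th

Spelling the Eb harmonic minor scale: Eb F Gb Ab Bb Cb D.
That puts Gb below Cb.
Gb up to Cb spans 11 letter names and 17 semitones — a perfect eleventh.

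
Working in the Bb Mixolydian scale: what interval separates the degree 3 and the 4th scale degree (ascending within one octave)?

minor second

Spelling the Bb Mixolydian scale: Bb C D Eb F G Ab.
That puts D below Eb.
2 letter names make it a second; at 1 semitone (a half step narrower than major) the quality is minor.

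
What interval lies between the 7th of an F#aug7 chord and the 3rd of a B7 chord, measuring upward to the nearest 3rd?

major seventh

The 7th of F#aug7 is E; the 3rd of B7 is D#.
Counting 7 letters and 11 half steps from E gives a major seventh.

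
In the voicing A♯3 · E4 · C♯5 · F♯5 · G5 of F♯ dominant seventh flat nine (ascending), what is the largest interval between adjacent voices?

Adjacent intervals: A♯3→E4 = diminished fifth; E4→C♯5 = major sixth; C♯5→F♯5 = perfect fourth; F♯5→G5 = minor second.
The largest is E4 to C♯5, a major sixth (9 semitones).

M6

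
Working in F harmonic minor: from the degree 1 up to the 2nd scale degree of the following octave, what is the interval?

The scale runs F G A♭ B♭ C D♭ E.
That puts F below G.
From F to G is 14 semitones, exactly the major ninth.

M9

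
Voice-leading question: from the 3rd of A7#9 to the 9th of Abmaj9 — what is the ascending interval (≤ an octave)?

A7#9 has C# as its 3rd, and Abmaj9 has Bb as its 9th.
C# up to Bb is 9 semitones, a whole step narrower than a major seventh, so the interval is diminished.

diminished seventh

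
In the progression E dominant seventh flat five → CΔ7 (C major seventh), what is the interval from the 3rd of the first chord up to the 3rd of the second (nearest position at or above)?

minor 6th

E dominant seventh flat five has G# as its 3rd, and CΔ7 (C major seventh) has E as its 3rd.
G# up to E is 8 semitones, a half step narrower than a major sixth, so the interval is minor.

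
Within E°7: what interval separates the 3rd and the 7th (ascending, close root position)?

E diminished seventh is spelled E, G, Bb, Db.
The 3rd is G and the 7th is Db.
From G to Db: 6 semitones over a fifth = diminished.

diminished fifth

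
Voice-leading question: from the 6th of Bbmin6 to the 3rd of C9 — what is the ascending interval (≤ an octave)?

Bbmin6 has G as its 6th, and C9 has E as its 3rd.
Counting 6 letters and 9 half steps from G gives a major sixth.

M6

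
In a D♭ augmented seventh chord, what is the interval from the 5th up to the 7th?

D♭aug7 (D♭ augmented seventh) is spelled D♭, F, A, C♭.
The 5th is A and the 7th is C♭.
A up to C♭ is 2 semitones, a whole step narrower than a major third, so the interval is diminished.

diminished third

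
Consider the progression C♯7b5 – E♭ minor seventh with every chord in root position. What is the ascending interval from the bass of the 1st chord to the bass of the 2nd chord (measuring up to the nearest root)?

diminished third

The roots are C♯ and E♭.
From C♯ to E♭: 2 semitones over a third = diminished.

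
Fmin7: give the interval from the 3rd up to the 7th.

perfect 5th

F-7: F, A♭, C, E♭.
So we need the interval from A♭ up to E♭.
From A♭ to E♭ is 7 semitones, exactly the perfect fifth.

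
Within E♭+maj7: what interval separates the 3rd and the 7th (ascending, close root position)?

The chord tones of E♭+maj7 (E♭ augmented major seventh) are E♭–G–B–D.
So we need the interval from G up to D.
From G to D is 7 semitones, exactly the perfect fifth.

P5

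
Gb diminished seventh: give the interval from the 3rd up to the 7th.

Spelling the chord: Gb–Bbb–Dbb–Fbb.
That puts Bbb below Fbb.
5 letter names make it a fifth; at 6 semitones (a half step narrower than perfect) the quality is diminished.

diminished fifth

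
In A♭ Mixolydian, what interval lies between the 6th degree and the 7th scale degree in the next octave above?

minor ninth

Spelling A♭ Mixolydian: A♭ B♭ C D♭ E♭ F G♭.
So we need the interval from F up to G♭.
From F to G♭: 13 semitones over a ninth = minor.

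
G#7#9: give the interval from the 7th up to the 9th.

augmented third

G#7#9 is spelled G#-B#-D#-F#-A##.
So we need the interval from F# up to A##.
From F# to A##: 5 semitones over a third = augmented.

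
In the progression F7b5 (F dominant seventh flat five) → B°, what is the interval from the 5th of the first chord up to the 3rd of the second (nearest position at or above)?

F7b5 (F dominant seventh flat five) has Cb as its 5th, and B° has D as its 3rd.
Cb up to D is 3 semitones, a half step wider than a major second, so the interval is augmented.

A2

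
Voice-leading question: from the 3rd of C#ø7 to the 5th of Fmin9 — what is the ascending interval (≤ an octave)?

The 3rd of C#ø7 is E; the 5th of Fmin9 is C.
E up to C is 8 semitones, a half step narrower than a major sixth, so the interval is minor.

minor sixth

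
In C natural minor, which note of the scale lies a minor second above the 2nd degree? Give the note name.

Eb

The scale is C D Eb F G Ab Bb.
The 2nd degree is D; a minor second above that is Eb — scale degree 3.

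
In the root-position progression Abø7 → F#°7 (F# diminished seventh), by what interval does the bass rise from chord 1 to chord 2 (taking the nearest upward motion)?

The roots are Ab and F#.
Ab up to F# is 10 semitones, a half step wider than a major sixth, so the interval is augmented.

augmented 6th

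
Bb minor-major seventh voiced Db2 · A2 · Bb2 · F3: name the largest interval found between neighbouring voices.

Adjacent intervals: Db2→A2 = augmented fifth; A2→Bb2 = minor second; Bb2→F3 = perfect fifth.
The largest is Db2 to A2, an augmented fifth (8 semitones).

augmented fifth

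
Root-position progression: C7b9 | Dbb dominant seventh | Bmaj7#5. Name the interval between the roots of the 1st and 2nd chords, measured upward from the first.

The roots are C and Dbb.
C up to Dbb is 0 semitones, a whole step narrower than a major second, so the interval is diminished.

diminished second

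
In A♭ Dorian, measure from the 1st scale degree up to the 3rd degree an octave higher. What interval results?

minor 10th

A♭ dorian: A♭ B♭ C♭ D♭ E♭ F G♭.
1st scale degree = A♭; degree 3 (up an octave) = C♭.
From A♭ to C♭: 15 semitones over a tenth = minor.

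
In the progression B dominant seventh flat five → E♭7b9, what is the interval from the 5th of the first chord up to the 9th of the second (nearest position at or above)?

B dominant seventh flat five has F as its 5th, and E♭7b9 has F♭ as its 9th.
F up to F♭ is 11 semitones, a half step narrower than a perfect octave, so the interval is diminished.

diminished octave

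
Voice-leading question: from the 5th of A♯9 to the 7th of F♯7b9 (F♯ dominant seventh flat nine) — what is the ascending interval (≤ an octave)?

The 5th of A♯9 is E♯; the 7th of F♯7b9 (F♯ dominant seventh flat nine) is E.
From E♯ to E: 11 semitones over an octave = diminished.

diminished 8th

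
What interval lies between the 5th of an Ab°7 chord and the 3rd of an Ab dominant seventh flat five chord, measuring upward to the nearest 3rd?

augmented sixth

Ab°7 has Ebb as its 5th, and Ab dominant seventh flat five has C as its 3rd.
Ebb up to C is 10 semitones, a half step wider than a major sixth, so the interval is augmented.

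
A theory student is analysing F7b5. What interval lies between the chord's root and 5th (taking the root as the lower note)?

diminished fifth

F dominant seventh flat five is spelled F-A-Cb-Eb.
Root = F; 5th = Cb.
F up to Cb is 6 semitones, a half step narrower than a perfect fifth, so the interval is diminished.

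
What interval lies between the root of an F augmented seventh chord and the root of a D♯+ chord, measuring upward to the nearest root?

The root of F augmented seventh is F; the root of D♯+ is D♯.
From F to D♯: 10 semitones over a sixth = augmented.

augmented sixth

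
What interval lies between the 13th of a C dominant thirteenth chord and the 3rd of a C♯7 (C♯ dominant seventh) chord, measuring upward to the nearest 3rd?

The 13th of C dominant thirteenth is A; the 3rd of C♯7 (C♯ dominant seventh) is E♯.
A up to E♯ is 8 semitones, a half step wider than a perfect fifth, so the interval is augmented.

A5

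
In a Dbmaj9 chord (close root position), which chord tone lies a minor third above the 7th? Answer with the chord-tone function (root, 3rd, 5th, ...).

Spelling the chord: Db–F–Ab–C–Eb.
The 7th is C. A minor third above C is Eb.
Eb is the chord's 9th.

9th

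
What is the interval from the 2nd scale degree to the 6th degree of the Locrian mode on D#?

perfect fifth

Spelling the Locrian mode on D#: D# E F# G# A B C#.
That puts E below B.
From E to B is 7 semitones, exactly the perfect fifth.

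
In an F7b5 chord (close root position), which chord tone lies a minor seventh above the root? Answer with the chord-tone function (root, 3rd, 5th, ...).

The chord tones of F dominant seventh flat five are F–A–Cb–Eb.
The root is F. A minor seventh above F is Eb.
Eb is the chord's 7th.

7th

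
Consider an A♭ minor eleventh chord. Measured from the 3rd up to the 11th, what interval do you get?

The chord tones of A♭m11 (A♭ minor eleventh) are A♭ C♭ E♭ G♭ B♭ D♭.
So we need the interval from C♭ up to D♭.
From C♭ to D♭ is 14 semitones, exactly the major ninth.

major ninth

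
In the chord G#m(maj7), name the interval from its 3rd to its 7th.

A5

The chord tones of G# minor-major seventh are G#-B-D#-F##.
The 3rd is B and the 7th is F##.
B up to F## is 8 semitones, a half step wider than a perfect fifth, so the interval is augmented.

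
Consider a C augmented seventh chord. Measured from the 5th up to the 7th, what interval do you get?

diminished third

C augmented seventh: C E G# Bb.
The 5th is G# and the 7th is Bb.
3 letter names make it a third; at 2 semitones (a whole step narrower than major) the quality is diminished.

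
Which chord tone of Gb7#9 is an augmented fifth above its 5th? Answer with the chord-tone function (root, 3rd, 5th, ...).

Gb dominant seventh sharp nine is spelled Gb-Bb-Db-Fb-A.
The 5th is Db. An augmented fifth above Db is A.
A is the chord's 9th.

9th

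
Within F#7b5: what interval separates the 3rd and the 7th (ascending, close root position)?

F#7b5 (F# dominant seventh flat five): F#-A#-C-E.
The 3rd is A# and the 7th is E.
From A# to E: 6 semitones over a fifth = diminished.

diminished fifth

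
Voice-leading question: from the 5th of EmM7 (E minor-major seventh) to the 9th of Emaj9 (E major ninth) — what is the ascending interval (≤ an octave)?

perfect fifth

EmM7 (E minor-major seventh) has B as its 5th, and Emaj9 (E major ninth) has F# as its 9th.
Counting 5 letters and 7 half steps from B gives a perfect fifth.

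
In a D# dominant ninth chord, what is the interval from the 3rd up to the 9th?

Spelling the chord: D#–F##–A#–C#–E#.
3rd = F##; 9th = E#.
From F## to E#: 10 semitones over a seventh = minor.

minor seventh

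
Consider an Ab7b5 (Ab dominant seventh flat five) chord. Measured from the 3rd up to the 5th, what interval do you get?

d3

The chord tones of Ab dominant seventh flat five are Ab C Ebb Gb.
So we need the interval from C up to Ebb.
From C to Ebb: 2 semitones over a third = diminished.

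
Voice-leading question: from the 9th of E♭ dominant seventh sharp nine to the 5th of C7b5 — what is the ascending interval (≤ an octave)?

E♭ dominant seventh sharp nine has F♯ as its 9th, and C7b5 has G♭ as its 5th.
F♯ up to G♭ is 0 semitones, a whole step narrower than a major second, so the interval is diminished.

diminished second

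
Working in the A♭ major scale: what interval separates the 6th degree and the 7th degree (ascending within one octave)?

M2

The scale runs A♭ B♭ C D♭ E♭ F G.
The 6th degree is F and the degree 7 is G.
From F to G is 2 semitones, exactly the major second.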